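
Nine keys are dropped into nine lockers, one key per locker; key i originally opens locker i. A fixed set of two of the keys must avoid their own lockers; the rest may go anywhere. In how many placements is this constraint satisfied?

Let A_j be the event that the j-th constrained one is fixed. By inclusion-exclusion over the 2 events:
Σ_{j=0}^{2} (-1)^j C(2,j)(9-j)!
= C(2,0)·9! - C(2,1)·8! + C(2,2)·7!
= 362880 - 80640 + 5040
= 287280

287280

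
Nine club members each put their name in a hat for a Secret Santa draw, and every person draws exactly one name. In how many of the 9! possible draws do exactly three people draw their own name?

22260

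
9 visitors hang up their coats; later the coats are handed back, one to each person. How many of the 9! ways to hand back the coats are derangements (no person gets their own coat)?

133496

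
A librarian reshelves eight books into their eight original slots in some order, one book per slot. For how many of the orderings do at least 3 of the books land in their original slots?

# with exactly i fixed is C(8,i)·!(8-i); sum over i=3..8:
  i=3: C(8,3)·!5 = 56·44 = 2464
  i=4: C(8,4)·!4 = 70·9 = 630
  i=5: C(8,5)·!3 = 56·2 = 112
  i=6: C(8,6)·!2 = 28·1 = 28
  i=7: C(8,7)·!1 = 8·0 = 0
  i=8: C(8,8)·!0 = 1·1 = 1
Total = 3235.

3235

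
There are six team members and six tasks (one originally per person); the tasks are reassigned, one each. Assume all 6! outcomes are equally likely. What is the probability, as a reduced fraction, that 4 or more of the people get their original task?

1/45

Favorable outcomes: Σ_{i≥4} C(6,i)·!(6-i) = 15·1 + 6·0 + 1·1 = 16.
Total outcomes: 6! = 720.
Probability = 16/720 = 1/45.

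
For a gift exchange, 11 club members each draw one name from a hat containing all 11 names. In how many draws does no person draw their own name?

The subfactorial !11 = [11!/e] (nearest integer).
11! = 39916800, and 39916800/e ≈ 14684570.08, so !11 = 14684570.

14684570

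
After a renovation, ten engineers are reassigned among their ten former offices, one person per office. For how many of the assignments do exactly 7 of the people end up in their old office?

240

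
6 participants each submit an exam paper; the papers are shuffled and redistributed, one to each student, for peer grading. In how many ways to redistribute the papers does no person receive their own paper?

!6 = 6! · Σ_{k=0}^{6} (-1)^k/k!
= 6! - 6!/1! + 6!/2! - 6!/3! + 6!/4! - 6!/5! + 6!/6!
= 720 - 720 + 360 - 120 + 30 - 6 + 1
= 265

265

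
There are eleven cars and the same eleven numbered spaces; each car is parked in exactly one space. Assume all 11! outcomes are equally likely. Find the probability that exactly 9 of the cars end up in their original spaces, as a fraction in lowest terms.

1/725760

Favorable outcomes: C(11,9)·!2 = 55·1 = 55.
Total outcomes: 11! = 39916800.
Probability = 55/39916800 = 1/725760.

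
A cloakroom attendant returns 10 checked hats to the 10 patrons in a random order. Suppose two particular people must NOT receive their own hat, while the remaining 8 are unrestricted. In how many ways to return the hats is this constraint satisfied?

Inclusion-exclusion on the 2 forbidden self-matches:
Σ_{j=0}^{2} (-1)^j C(2,j)(10-j)!
= C(2,0)·10! - C(2,1)·9! + C(2,2)·8!
= 3628800 - 725760 + 40320
= 2943360

2943360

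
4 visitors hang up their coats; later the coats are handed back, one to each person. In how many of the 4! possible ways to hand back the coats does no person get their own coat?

9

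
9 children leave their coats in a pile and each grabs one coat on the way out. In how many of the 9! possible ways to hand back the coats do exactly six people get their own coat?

168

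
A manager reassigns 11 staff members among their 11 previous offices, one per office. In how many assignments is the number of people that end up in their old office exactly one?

Pick the single fixed position: C(11,1) = 11 ways.
The remaining 10 must be deranged: !10 = 1334961.
Total: 11 × 1334961 = 14684571.

14684571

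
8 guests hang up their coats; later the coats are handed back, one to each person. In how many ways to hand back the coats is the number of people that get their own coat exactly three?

2464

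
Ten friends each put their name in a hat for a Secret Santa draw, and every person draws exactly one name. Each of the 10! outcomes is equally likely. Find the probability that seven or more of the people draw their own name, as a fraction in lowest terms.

143/1814400

Favorable outcomes: Σ_{i≥7} C(10,i)·!(10-i) = 120·2 + 45·1 + 10·0 + 1·1 = 286.
Total outcomes: 10! = 3628800.
Probability = 286/3628800 = 143/1814400.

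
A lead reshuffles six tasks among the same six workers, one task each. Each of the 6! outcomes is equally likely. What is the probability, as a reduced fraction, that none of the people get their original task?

53/144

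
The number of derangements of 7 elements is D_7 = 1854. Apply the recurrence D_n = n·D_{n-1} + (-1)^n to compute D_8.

14833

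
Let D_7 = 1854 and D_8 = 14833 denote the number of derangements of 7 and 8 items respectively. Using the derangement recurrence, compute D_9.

D_9 = (9-1)·(D_8 + D_7) = 8·(14833 + 1854) = 8·16687 = 133496.

133496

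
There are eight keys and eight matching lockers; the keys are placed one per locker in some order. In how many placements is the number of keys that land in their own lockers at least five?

141

# with exactly i fixed is C(8,i)·!(8-i); sum over i=5..8:
  i=5: C(8,5)·!3 = 56·2 = 112
  i=6: C(8,6)·!2 = 28·1 = 28
  i=7: C(8,7)·!1 = 8·0 = 0
  i=8: C(8,8)·!0 = 1·1 = 1
Total = 141.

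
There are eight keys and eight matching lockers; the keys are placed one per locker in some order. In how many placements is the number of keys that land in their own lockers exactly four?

630

Pick the 4 fixed positions: C(8,4) = 70 ways.
The remaining 4 must be deranged: !4 = 9.
Total: 70 × 9 = 630.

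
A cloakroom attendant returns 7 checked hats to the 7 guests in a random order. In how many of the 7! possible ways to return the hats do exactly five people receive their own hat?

21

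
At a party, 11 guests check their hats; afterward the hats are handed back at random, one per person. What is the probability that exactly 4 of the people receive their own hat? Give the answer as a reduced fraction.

103/6720

Favorable outcomes: C(11,4)·!7 = 330·1854 = 611820.
Total outcomes: 11! = 39916800.
Probability = 611820/39916800 = 103/6720.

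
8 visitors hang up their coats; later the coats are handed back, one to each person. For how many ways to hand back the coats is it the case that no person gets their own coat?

14833

The subfactorial !8 = [8!/e] (nearest integer).
8! = 40320, and 40320/e ≈ 14832.90, so !8 = 14833.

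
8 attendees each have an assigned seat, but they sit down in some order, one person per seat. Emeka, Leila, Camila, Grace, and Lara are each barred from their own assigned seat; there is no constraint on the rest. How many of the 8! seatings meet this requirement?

Inclusion-exclusion on the 5 forbidden self-matches:
Σ_{j=0}^{5} (-1)^j C(5,j)(8-j)!
= C(5,0)·8! - C(5,1)·7! + C(5,2)·6! - C(5,3)·5! + C(5,4)·4! - C(5,5)·3!
= 40320 - 25200 + 7200 - 1200 + 120 - 6
= 21234

21234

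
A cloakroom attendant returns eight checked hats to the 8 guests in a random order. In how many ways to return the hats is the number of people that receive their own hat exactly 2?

7420

Choose which 2 of the 8 are fixed: C(8,2) = 28.
The remaining 6 must be deranged: !6 = 265.
Total: 28 × 265 = 7420.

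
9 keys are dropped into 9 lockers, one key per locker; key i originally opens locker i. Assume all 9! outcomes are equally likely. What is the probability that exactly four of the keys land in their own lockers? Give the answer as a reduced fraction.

11/720

Favorable outcomes: C(9,4)·!5 = 126·44 = 5544.
Total outcomes: 9! = 362880.
Probability = 5544/362880 = 11/720.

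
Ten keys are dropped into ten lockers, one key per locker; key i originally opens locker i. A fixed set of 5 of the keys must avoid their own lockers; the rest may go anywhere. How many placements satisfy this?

Inclusion-exclusion on the 5 forbidden self-matches:
Σ_{j=0}^{5} (-1)^j C(5,j)(10-j)!
= C(5,0)·10! - C(5,1)·9! + C(5,2)·8! - C(5,3)·7! + C(5,4)·6! - C(5,5)·5!
= 3628800 - 1814400 + 403200 - 50400 + 3600 - 120
= 2170680

2170680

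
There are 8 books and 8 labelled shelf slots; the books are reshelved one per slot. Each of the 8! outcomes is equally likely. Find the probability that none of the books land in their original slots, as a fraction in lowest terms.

Favorable outcomes: !8 = 14833.
Total outcomes: 8! = 40320.
Probability = 14833/40320 = 2119/5760.

2119/5760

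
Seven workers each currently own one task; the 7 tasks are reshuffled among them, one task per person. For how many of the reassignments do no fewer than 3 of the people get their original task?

407

Sum C(7,i)·!(7-i) for i = 3..7:
  i=3: C(7,3)·!4 = 35·9 = 315
  i=4: C(7,4)·!3 = 35·2 = 70
  i=5: C(7,5)·!2 = 21·1 = 21
  i=6: C(7,6)·!1 = 7·0 = 0
  i=7: C(7,7)·!0 = 1·1 = 1
Total = 407.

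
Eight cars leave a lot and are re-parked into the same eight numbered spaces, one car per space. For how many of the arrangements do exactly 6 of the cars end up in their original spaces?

Pick the 6 fixed positions: C(8,6) = 28 ways.
The remaining 2 must be deranged: !2 = 1.
Total: 28 × 1 = 28.

28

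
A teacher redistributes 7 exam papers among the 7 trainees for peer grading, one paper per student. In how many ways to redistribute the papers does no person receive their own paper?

The subfactorial !7 = [7!/e] (nearest integer).
7! = 5040, and 5040/e ≈ 1854.11, so !7 = 1854.

1854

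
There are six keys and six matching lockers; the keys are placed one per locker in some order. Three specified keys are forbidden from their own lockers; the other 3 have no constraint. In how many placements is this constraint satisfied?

Let A_j be the event that the j-th constrained one is fixed. By inclusion-exclusion over the 3 events:
Σ_{j=0}^{3} (-1)^j C(3,j)(6-j)!
= C(3,0)·6! - C(3,1)·5! + C(3,2)·4! - C(3,3)·3!
= 720 - 360 + 72 - 6
= 426

426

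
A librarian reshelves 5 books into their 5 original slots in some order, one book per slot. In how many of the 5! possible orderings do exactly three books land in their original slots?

Pick the 3 fixed positions: C(5,3) = 10 ways.
The other 2 form a derangement: !2 = 1.
Total: 10 × 1 = 10.

10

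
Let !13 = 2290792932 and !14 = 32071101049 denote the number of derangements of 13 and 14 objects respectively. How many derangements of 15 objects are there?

481066515734

!15 = (15-1)·(!14 + !13) = 14·(32071101049 + 2290792932) = 14·34361893981 = 481066515734.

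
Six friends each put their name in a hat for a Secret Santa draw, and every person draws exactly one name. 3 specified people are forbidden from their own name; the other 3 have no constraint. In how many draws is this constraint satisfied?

426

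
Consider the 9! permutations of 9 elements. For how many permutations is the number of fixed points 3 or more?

# with exactly i fixed is C(9,i)·!(9-i); sum over i=3..9:
  i=3: C(9,3)·!6 = 84·265 = 22260
  i=4: C(9,4)·!5 = 126·44 = 5544
  i=5: C(9,5)·!4 = 126·9 = 1134
  i=6: C(9,6)·!3 = 84·2 = 168
  i=7: C(9,7)·!2 = 36·1 = 36
  i=8: C(9,8)·!1 = 9·0 = 0
  i=9: C(9,9)·!0 = 1·1 = 1
Total = 29143.

29143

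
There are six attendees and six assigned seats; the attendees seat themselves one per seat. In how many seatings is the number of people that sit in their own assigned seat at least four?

16

# with exactly i fixed is C(6,i)·!(6-i); sum over i=4..6:
  i=4: C(6,4)·!2 = 15·1 = 15
  i=5: C(6,5)·!1 = 6·0 = 0
  i=6: C(6,6)·!0 = 1·1 = 1
Total = 16.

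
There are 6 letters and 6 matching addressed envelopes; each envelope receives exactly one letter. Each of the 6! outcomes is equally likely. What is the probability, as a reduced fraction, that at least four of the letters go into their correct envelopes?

1/45

Favorable outcomes: Σ_{i≥4} C(6,i)·!(6-i) = 15·1 + 6·0 + 1·1 = 16.
Total outcomes: 6! = 720.
Probability = 16/720 = 1/45.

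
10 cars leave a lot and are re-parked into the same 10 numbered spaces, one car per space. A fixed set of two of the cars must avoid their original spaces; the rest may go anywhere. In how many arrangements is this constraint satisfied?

Inclusion-exclusion on the 2 forbidden self-matches:
Σ_{j=0}^{2} (-1)^j C(2,j)(10-j)!
= C(2,0)·10! - C(2,1)·9! + C(2,2)·8!
= 3628800 - 725760 + 40320
= 2943360

2943360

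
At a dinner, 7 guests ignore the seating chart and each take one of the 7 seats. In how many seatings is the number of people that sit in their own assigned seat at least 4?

Sum C(7,i)·!(7-i) for i = 4..7:
  i=4: C(7,4)·!3 = 35·2 = 70
  i=5: C(7,5)·!2 = 21·1 = 21
  i=6: C(7,6)·!1 = 7·0 = 0
  i=7: C(7,7)·!0 = 1·1 = 1
Total = 92.

92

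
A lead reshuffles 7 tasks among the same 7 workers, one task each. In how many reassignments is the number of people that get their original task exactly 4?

70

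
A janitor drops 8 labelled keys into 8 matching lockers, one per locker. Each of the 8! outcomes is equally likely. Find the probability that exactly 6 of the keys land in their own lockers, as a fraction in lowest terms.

1/1440

Favorable outcomes: C(8,6)·!2 = 28·1 = 28.
Total outcomes: 8! = 40320.
Probability = 28/40320 = 1/1440.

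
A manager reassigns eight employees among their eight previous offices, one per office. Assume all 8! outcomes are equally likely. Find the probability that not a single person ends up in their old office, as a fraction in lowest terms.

2119/5760

Favorable outcomes: !8 = 14833.
Total outcomes: 8! = 40320.
Probability = 14833/40320 = 2119/5760.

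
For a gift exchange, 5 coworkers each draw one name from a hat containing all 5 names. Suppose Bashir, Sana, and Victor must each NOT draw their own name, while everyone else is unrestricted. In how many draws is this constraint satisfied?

64

Let A_j be the event that the j-th constrained one is fixed. By inclusion-exclusion over the 3 events:
Σ_{j=0}^{3} (-1)^j C(3,j)(5-j)!
= C(3,0)·5! - C(3,1)·4! + C(3,2)·3! - C(3,3)·2!
= 120 - 72 + 18 - 2
= 64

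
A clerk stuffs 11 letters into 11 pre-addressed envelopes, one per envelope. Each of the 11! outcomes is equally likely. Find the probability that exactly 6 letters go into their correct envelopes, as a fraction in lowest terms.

Favorable outcomes: C(11,6)·!5 = 462·44 = 20328.
Total outcomes: 11! = 39916800.
Probability = 20328/39916800 = 11/21600.

11/21600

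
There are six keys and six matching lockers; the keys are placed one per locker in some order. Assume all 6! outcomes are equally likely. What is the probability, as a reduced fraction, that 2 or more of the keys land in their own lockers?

191/720

Favorable outcomes: Σ_{i≥2} C(6,i)·!(6-i) = 15·9 + 20·2 + 15·1 + 6·0 + 1·1 = 191.
Total outcomes: 6! = 720.
Probability = 191/720 = 191/720.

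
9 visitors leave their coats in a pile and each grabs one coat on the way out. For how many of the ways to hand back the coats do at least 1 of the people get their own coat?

Sum C(9,i)·!(9-i) for i = 1..9:
  i=1: C(9,1)·!8 = 9·14833 = 133497
  i=2: C(9,2)·!7 = 36·1854 = 66744
  i=3: C(9,3)·!6 = 84·265 = 22260
  i=4: C(9,4)·!5 = 126·44 = 5544
  i=5: C(9,5)·!4 = 126·9 = 1134
  i=6: C(9,6)·!3 = 84·2 = 168
  i=7: C(9,7)·!2 = 36·1 = 36
  i=8: C(9,8)·!1 = 9·0 = 0
  i=9: C(9,9)·!0 = 1·1 = 1
Total = 229384.

229384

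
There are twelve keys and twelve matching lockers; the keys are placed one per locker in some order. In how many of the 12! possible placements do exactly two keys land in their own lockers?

Choose which 2 of the 12 are fixed: C(12,2) = 66.
The other 10 form a derangement: !10 = 1334961.
Total: 66 × 1334961 = 88107426.

88107426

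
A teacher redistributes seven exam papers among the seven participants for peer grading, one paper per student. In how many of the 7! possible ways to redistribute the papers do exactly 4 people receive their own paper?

70

Choose which 4 of the 7 are fixed: C(7,4) = 35.
The remaining 3 must be deranged: !3 = 2.
Total: 35 × 2 = 70.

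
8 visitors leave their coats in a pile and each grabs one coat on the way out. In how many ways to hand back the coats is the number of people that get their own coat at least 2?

10655

Sum C(8,i)·!(8-i) for i = 2..8:
  i=2: C(8,2)·!6 = 28·265 = 7420
  i=3: C(8,3)·!5 = 56·44 = 2464
  i=4: C(8,4)·!4 = 70·9 = 630
  i=5: C(8,5)·!3 = 56·2 = 112
  i=6: C(8,6)·!2 = 28·1 = 28
  i=7: C(8,7)·!1 = 8·0 = 0
  i=8: C(8,8)·!0 = 1·1 = 1
Total = 10655.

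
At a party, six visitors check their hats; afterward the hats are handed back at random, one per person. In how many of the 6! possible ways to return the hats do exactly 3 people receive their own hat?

Pick the 3 fixed positions: C(6,3) = 20 ways.
The remaining 3 must be deranged: !3 = 2.
Total: 20 × 2 = 40.

40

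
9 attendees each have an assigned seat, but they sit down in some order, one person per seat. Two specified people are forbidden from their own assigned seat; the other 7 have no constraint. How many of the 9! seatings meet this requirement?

287280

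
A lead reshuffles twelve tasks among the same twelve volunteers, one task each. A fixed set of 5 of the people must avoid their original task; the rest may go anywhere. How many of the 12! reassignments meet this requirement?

312273360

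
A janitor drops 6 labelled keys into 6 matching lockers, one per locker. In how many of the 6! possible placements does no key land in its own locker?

Recurrence: !6 = 6·!5 + (-1)^6.
!6 = 6·44 + 1 = 265

265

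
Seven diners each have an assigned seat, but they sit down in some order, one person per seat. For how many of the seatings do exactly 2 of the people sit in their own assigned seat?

924

Choose which 2 of the 7 are fixed: C(7,2) = 21.
The remaining 5 must be deranged: !5 = 44.
Total: 21 × 44 = 924.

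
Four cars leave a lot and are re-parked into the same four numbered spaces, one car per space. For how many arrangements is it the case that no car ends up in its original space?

By inclusion-exclusion, !4 = Σ (-1)^k · 4!/k! for k=0..4
= 4! - 4!/1! + 4!/2! - 4!/3! + 4!/4!
= 24 - 24 + 12 - 4 + 1
= 9

9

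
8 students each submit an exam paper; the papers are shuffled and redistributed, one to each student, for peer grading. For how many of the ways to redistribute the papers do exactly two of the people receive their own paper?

7420

Pick the 2 fixed positions: C(8,2) = 28 ways.
The remaining 6 must be deranged: !6 = 265.
Total: 28 × 265 = 7420.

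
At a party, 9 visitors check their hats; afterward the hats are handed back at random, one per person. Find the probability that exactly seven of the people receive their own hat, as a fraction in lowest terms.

1/10080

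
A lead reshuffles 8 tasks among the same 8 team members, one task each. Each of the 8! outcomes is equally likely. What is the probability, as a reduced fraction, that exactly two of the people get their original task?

Favorable outcomes: C(8,2)·!6 = 28·265 = 7420.
Total outcomes: 8! = 40320.
Probability = 7420/40320 = 53/288.

53/288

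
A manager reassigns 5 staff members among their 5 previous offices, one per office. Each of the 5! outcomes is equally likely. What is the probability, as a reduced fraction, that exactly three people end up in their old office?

1/12

Favorable outcomes: C(5,3)·!2 = 10·1 = 10.
Total outcomes: 5! = 120.
Probability = 10/120 = 1/12.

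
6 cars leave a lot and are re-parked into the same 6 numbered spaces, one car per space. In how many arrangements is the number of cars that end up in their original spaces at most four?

Sum C(6,i)·!(6-i) for i = 0..4:
  i=0: C(6,0)·!6 = 1·265 = 265
  i=1: C(6,1)·!5 = 6·44 = 264
  i=2: C(6,2)·!4 = 15·9 = 135
  i=3: C(6,3)·!3 = 20·2 = 40
  i=4: C(6,4)·!2 = 15·1 = 15
Total = 719.

719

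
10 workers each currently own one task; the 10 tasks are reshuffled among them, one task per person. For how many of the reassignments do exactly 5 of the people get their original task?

11088

Pick the 5 fixed positions: C(10,5) = 252 ways.
The other 5 form a derangement: !5 = 44.
Total: 252 × 44 = 11088.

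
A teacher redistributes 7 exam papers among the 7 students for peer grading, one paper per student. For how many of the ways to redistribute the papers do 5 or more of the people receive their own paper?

22

Sum C(7,i)·!(7-i) for i = 5..7:
  i=5: C(7,5)·!2 = 21·1 = 21
  i=6: C(7,6)·!1 = 7·0 = 0
  i=7: C(7,7)·!0 = 1·1 = 1
Total = 22.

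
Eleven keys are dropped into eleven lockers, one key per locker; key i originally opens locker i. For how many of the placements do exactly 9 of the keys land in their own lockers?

55

Pick the 9 fixed positions: C(11,9) = 55 ways.
The remaining 2 must be deranged: !2 = 1.
Total: 55 × 1 = 55.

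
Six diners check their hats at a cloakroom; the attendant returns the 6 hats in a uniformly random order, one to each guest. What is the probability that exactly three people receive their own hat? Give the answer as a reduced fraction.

Favorable outcomes: C(6,3)·!3 = 20·2 = 40.
Total outcomes: 6! = 720.
Probability = 40/720 = 1/18.

1/18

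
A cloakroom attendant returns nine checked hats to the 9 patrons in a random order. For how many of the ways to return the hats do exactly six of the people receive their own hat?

Choose which 6 of the 9 are fixed: C(9,6) = 84.
The remaining 3 must be deranged: !3 = 2.
Total: 84 × 2 = 168.

168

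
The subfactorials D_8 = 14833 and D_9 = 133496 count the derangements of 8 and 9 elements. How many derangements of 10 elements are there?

D_10 = (10-1)·(D_9 + D_8) = 9·(133496 + 14833) = 9·148329 = 1334961.

1334961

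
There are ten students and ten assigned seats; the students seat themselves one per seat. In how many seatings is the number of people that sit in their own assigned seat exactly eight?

45

Pick the 8 fixed positions: C(10,8) = 45 ways.
The remaining 2 must be deranged: !2 = 1.
Total: 45 × 1 = 45.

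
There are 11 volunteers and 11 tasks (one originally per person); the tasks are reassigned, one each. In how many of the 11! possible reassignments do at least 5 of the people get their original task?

146114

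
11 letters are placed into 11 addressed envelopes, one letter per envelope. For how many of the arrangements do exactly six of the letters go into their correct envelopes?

20328

Pick the 6 fixed positions: C(11,6) = 462 ways.
The remaining 5 must be deranged: !5 = 44.
Total: 462 × 44 = 20328.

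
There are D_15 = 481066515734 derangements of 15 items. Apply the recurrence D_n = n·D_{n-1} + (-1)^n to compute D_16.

7697064251745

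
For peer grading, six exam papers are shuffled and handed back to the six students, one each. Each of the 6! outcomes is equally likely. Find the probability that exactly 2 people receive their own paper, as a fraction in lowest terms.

Favorable outcomes: C(6,2)·!4 = 15·9 = 135.
Total outcomes: 6! = 720.
Probability = 135/720 = 3/16.

3/16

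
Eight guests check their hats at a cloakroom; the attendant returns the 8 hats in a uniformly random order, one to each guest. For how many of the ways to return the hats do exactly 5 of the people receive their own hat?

Pick the 5 fixed positions: C(8,5) = 56 ways.
The other 3 form a derangement: !3 = 2.
Total: 56 × 2 = 112.

112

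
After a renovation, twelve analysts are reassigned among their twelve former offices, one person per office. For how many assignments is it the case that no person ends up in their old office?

176214841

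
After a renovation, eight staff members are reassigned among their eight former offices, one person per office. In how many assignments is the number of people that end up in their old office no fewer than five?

141

# with exactly i fixed is C(8,i)·!(8-i); sum over i=5..8:
  i=5: C(8,5)·!3 = 56·2 = 112
  i=6: C(8,6)·!2 = 28·1 = 28
  i=7: C(8,7)·!1 = 8·0 = 0
  i=8: C(8,8)·!0 = 1·1 = 1
Total = 141.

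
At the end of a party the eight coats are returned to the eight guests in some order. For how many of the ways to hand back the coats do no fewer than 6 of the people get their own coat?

Sum C(8,i)·!(8-i) for i = 6..8:
  i=6: C(8,6)·!2 = 28·1 = 28
  i=7: C(8,7)·!1 = 8·0 = 0
  i=8: C(8,8)·!0 = 1·1 = 1
Total = 29.

29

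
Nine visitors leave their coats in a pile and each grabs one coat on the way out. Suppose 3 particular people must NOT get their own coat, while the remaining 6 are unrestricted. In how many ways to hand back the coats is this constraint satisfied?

256320

Inclusion-exclusion on the 3 forbidden self-matches:
Σ_{j=0}^{3} (-1)^j C(3,j)(9-j)!
= C(3,0)·9! - C(3,1)·8! + C(3,2)·7! - C(3,3)·6!
= 362880 - 120960 + 15120 - 720
= 256320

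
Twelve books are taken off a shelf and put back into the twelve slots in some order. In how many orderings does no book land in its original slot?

Use !n = (n-1)(!(n-1) + !(n-2)).
!12 = 11·(14684570 + 1334961) = 11·16019531 = 176214841

176214841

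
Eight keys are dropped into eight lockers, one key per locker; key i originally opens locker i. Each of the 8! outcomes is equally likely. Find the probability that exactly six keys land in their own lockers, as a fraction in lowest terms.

1/1440

Favorable outcomes: C(8,6)·!2 = 28·1 = 28.
Total outcomes: 8! = 40320.
Probability = 28/40320 = 1/1440.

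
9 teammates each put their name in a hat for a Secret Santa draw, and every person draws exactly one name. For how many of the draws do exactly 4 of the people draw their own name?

Pick the 4 fixed positions: C(9,4) = 126 ways.
The other 5 form a derangement: !5 = 44.
Total: 126 × 44 = 5544.

5544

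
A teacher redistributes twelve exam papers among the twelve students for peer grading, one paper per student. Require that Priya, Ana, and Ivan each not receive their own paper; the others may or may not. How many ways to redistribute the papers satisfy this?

Inclusion-exclusion on the 3 forbidden self-matches:
Σ_{j=0}^{3} (-1)^j C(3,j)(12-j)!
= C(3,0)·12! - C(3,1)·11! + C(3,2)·10! - C(3,3)·9!
= 479001600 - 119750400 + 10886400 - 362880
= 369774720

369774720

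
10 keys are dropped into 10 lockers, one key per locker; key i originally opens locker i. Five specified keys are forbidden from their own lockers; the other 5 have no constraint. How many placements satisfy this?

2170680

Inclusion-exclusion on the 5 forbidden self-matches:
Σ_{j=0}^{5} (-1)^j C(5,j)(10-j)!
= C(5,0)·10! - C(5,1)·9! + C(5,2)·8! - C(5,3)·7! + C(5,4)·6! - C(5,5)·5!
= 3628800 - 1814400 + 403200 - 50400 + 3600 - 120
= 2170680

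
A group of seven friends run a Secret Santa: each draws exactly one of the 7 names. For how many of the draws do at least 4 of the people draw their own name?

Sum C(7,i)·!(7-i) for i = 4..7:
  i=4: C(7,4)·!3 = 35·2 = 70
  i=5: C(7,5)·!2 = 21·1 = 21
  i=6: C(7,6)·!1 = 7·0 = 0
  i=7: C(7,7)·!0 = 1·1 = 1
Total = 92.

92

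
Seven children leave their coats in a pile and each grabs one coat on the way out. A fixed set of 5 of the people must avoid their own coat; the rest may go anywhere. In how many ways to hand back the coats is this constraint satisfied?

2428

Let A_j be the event that the j-th constrained one is fixed. By inclusion-exclusion over the 5 events:
Σ_{j=0}^{5} (-1)^j C(5,j)(7-j)!
= C(5,0)·7! - C(5,1)·6! + C(5,2)·5! - C(5,3)·4! + C(5,4)·3! - C(5,5)·2!
= 5040 - 3600 + 1200 - 240 + 30 - 2
= 2428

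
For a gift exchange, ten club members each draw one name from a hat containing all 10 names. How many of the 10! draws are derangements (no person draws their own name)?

1334961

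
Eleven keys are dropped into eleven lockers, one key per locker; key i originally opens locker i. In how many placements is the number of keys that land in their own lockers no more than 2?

36711421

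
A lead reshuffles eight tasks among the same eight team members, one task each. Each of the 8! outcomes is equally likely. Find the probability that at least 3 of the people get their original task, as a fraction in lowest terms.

647/8064

Favorable outcomes: Σ_{i≥3} C(8,i)·!(8-i) = 56·44 + 70·9 + 56·2 + 28·1 + 8·0 + 1·1 = 3235.
Total outcomes: 8! = 40320.
Probability = 3235/40320 = 647/8064.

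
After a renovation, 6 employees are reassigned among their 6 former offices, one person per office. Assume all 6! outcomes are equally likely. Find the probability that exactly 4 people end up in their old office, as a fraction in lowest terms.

1/48

Favorable outcomes: C(6,4)·!2 = 15·1 = 15.
Total outcomes: 6! = 720.
Probability = 15/720 = 1/48.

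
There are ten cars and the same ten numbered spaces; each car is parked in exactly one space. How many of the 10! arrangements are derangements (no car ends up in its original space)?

1334961

Use !n = n·!(n-1) + (-1)^n.
!10 = 10·133496 + 1 = 1334961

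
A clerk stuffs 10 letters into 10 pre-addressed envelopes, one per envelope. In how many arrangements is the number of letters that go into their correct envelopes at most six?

3628514

# with exactly i fixed is C(10,i)·!(10-i); sum over i=0..6:
  i=0: C(10,0)·!10 = 1·1334961 = 1334961
  i=1: C(10,1)·!9 = 10·133496 = 1334960
  i=2: C(10,2)·!8 = 45·14833 = 667485
  i=3: C(10,3)·!7 = 120·1854 = 222480
  i=4: C(10,4)·!6 = 210·265 = 55650
  i=5: C(10,5)·!5 = 252·44 = 11088
  i=6: C(10,6)·!4 = 210·9 = 1890
Total = 3628514.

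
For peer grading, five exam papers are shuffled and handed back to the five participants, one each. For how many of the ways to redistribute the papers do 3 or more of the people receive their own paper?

11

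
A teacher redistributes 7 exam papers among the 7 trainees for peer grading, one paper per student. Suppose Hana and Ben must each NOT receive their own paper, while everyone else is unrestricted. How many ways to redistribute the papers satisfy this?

Inclusion-exclusion on the 2 forbidden self-matches:
Σ_{j=0}^{2} (-1)^j C(2,j)(7-j)!
= C(2,0)·7! - C(2,1)·6! + C(2,2)·5!
= 5040 - 1440 + 120
= 3720

3720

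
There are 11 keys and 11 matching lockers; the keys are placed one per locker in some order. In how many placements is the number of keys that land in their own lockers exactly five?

122430

Pick the 5 fixed positions: C(11,5) = 462 ways.
The other 6 form a derangement: !6 = 265.
Total: 462 × 265 = 122430.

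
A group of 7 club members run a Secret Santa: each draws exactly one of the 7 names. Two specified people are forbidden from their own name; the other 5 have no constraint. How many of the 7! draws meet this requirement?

3720

Inclusion-exclusion on the 2 forbidden self-matches:
Σ_{j=0}^{2} (-1)^j C(2,j)(7-j)!
= C(2,0)·7! - C(2,1)·6! + C(2,2)·5!
= 5040 - 1440 + 120
= 3720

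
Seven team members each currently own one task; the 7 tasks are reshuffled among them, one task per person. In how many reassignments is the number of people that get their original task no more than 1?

# with exactly i fixed is C(7,i)·!(7-i); sum over i=0..1:
  i=0: C(7,0)·!7 = 1·1854 = 1854
  i=1: C(7,1)·!6 = 7·265 = 1855
Total = 3709.

3709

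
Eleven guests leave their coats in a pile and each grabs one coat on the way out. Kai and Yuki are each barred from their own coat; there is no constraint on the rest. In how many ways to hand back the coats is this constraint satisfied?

33022080

Let A_j be the event that the j-th constrained one is fixed. By inclusion-exclusion over the 2 events:
Σ_{j=0}^{2} (-1)^j C(2,j)(11-j)!
= C(2,0)·11! - C(2,1)·10! + C(2,2)·9!
= 39916800 - 7257600 + 362880
= 33022080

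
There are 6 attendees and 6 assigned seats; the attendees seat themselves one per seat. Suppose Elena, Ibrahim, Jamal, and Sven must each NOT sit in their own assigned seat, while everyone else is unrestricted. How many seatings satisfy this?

362

Let A_j be the event that the j-th constrained one is fixed. By inclusion-exclusion over the 4 events:
Σ_{j=0}^{4} (-1)^j C(4,j)(6-j)!
= C(4,0)·6! - C(4,1)·5! + C(4,2)·4! - C(4,3)·3! + C(4,4)·2!
= 720 - 480 + 144 - 24 + 2
= 362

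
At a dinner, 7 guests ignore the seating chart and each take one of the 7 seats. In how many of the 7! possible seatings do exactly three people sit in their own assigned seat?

Pick the 3 fixed positions: C(7,3) = 35 ways.
The remaining 4 must be deranged: !4 = 9.
Total: 35 × 9 = 315.

315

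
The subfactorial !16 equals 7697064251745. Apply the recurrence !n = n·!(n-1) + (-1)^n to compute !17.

130850092279664

!17 = 17·7697064251745 - 1 = 130850092279664.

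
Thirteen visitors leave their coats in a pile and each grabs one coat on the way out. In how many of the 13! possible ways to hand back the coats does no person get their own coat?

2290792932

Recurrence: !13 = 13·!12 + (-1)^13.
!13 = 13·176214841 - 1 = 2290792932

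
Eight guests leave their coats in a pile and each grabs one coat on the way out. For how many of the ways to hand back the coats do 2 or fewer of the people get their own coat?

37085

# with exactly i fixed is C(8,i)·!(8-i); sum over i=0..2:
  i=0: C(8,0)·!8 = 1·14833 = 14833
  i=1: C(8,1)·!7 = 8·1854 = 14832
  i=2: C(8,2)·!6 = 28·265 = 7420
Total = 37085.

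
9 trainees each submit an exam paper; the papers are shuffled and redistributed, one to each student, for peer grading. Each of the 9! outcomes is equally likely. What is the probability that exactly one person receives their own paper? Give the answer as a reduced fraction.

2119/5760

Favorable outcomes: C(9,1)·!8 = 9·14833 = 133497.
Total outcomes: 9! = 362880.
Probability = 133497/362880 = 2119/5760.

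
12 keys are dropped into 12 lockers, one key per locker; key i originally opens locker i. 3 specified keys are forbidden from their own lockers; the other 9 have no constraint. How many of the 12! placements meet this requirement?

Inclusion-exclusion on the 3 forbidden self-matches:
Σ_{j=0}^{3} (-1)^j C(3,j)(12-j)!
= C(3,0)·12! - C(3,1)·11! + C(3,2)·10! - C(3,3)·9!
= 479001600 - 119750400 + 10886400 - 362880
= 369774720

369774720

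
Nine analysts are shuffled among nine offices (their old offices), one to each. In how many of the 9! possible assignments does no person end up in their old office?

133496

!9 = 9! · Σ_{k=0}^{9} (-1)^k/k!
= 9! - 9!/1! + 9!/2! - 9!/3! + 9!/4! - 9!/5! + 9!/6! - 9!/7! + 9!/8! - 9!/9!
= 362880 - 362880 + 181440 - 60480 + 15120 - 3024 + 504 - 72 + 9 - 1
= 133496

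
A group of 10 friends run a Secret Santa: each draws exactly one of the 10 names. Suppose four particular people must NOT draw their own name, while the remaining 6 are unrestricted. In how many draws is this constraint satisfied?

Let A_j be the event that the j-th constrained one is fixed. By inclusion-exclusion over the 4 events:
Σ_{j=0}^{4} (-1)^j C(4,j)(10-j)!
= C(4,0)·10! - C(4,1)·9! + C(4,2)·8! - C(4,3)·7! + C(4,4)·6!
= 3628800 - 1451520 + 241920 - 20160 + 720
= 2399760

2399760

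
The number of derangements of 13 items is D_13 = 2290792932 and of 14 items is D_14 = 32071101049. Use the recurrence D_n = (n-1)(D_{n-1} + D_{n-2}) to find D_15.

481066515734

D_15 = (15-1)·(D_14 + D_13) = 14·(32071101049 + 2290792932) = 14·34361893981 = 481066515734.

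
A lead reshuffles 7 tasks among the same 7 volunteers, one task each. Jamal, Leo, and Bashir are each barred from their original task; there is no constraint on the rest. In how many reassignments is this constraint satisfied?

3216

Let A_j be the event that the j-th constrained one is fixed. By inclusion-exclusion over the 3 events:
Σ_{j=0}^{3} (-1)^j C(3,j)(7-j)!
= C(3,0)·7! - C(3,1)·6! + C(3,2)·5! - C(3,3)·4!
= 5040 - 2160 + 360 - 24
= 3216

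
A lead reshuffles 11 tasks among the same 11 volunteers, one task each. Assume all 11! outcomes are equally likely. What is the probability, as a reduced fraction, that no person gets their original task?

1468457/3991680

Favorable outcomes: !11 = 14684570.
Total outcomes: 11! = 39916800.
Probability = 14684570/39916800 = 1468457/3991680.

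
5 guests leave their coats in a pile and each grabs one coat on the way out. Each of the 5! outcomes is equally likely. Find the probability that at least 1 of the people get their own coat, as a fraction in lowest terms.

19/30

Favorable outcomes: Σ_{i≥1} C(5,i)·!(5-i) = 5·9 + 10·2 + 10·1 + 5·0 + 1·1 = 76.
Total outcomes: 5! = 120.
Probability = 76/120 = 19/30.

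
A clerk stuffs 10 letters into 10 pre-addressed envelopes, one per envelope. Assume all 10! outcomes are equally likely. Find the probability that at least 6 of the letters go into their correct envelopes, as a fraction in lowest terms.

17/28350

Favorable outcomes: Σ_{i≥6} C(10,i)·!(10-i) = 210·9 + 120·2 + 45·1 + 10·0 + 1·1 = 2176.
Total outcomes: 10! = 3628800.
Probability = 2176/3628800 = 17/28350.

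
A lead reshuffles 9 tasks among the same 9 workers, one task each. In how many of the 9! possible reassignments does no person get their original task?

133496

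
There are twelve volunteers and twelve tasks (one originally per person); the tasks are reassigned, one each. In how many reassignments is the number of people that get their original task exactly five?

Pick the 5 fixed positions: C(12,5) = 792 ways.
The remaining 7 must be deranged: !7 = 1854.
Total: 792 × 1854 = 1468368.

1468368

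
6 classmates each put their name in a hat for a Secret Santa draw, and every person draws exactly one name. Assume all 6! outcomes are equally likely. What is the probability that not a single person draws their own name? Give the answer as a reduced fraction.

Favorable outcomes: !6 = 265.
Total outcomes: 6! = 720.
Probability = 265/720 = 53/144.

53/144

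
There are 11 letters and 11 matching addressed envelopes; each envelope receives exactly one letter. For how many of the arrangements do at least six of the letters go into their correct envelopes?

Sum C(11,i)·!(11-i) for i = 6..11:
  i=6: C(11,6)·!5 = 462·44 = 20328
  i=7: C(11,7)·!4 = 330·9 = 2970
  i=8: C(11,8)·!3 = 165·2 = 330
  i=9: C(11,9)·!2 = 55·1 = 55
  i=10: C(11,10)·!1 = 11·0 = 0
  i=11: C(11,11)·!0 = 1·1 = 1
Total = 23684.

23684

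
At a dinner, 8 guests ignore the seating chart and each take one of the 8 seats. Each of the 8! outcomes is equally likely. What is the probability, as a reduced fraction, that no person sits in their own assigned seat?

2119/5760

Favorable outcomes: !8 = 14833.
Total outcomes: 8! = 40320.
Probability = 14833/40320 = 2119/5760.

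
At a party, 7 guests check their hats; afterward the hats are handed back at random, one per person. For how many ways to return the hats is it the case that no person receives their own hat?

1854

!7 is the nearest integer to 7!/e.
7! = 5040, and 5040/e ≈ 1854.11, so !7 = 1854.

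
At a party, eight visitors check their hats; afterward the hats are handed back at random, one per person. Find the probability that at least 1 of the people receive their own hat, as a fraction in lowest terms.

3641/5760

Favorable outcomes: Σ_{i≥1} C(8,i)·!(8-i) = 8·1854 + 28·265 + 56·44 + 70·9 + 56·2 + 28·1 + 8·0 + 1·1 = 25487.
Total outcomes: 8! = 40320.
Probability = 25487/40320 = 3641/5760.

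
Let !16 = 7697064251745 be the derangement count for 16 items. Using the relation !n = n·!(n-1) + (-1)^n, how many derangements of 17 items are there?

130850092279664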